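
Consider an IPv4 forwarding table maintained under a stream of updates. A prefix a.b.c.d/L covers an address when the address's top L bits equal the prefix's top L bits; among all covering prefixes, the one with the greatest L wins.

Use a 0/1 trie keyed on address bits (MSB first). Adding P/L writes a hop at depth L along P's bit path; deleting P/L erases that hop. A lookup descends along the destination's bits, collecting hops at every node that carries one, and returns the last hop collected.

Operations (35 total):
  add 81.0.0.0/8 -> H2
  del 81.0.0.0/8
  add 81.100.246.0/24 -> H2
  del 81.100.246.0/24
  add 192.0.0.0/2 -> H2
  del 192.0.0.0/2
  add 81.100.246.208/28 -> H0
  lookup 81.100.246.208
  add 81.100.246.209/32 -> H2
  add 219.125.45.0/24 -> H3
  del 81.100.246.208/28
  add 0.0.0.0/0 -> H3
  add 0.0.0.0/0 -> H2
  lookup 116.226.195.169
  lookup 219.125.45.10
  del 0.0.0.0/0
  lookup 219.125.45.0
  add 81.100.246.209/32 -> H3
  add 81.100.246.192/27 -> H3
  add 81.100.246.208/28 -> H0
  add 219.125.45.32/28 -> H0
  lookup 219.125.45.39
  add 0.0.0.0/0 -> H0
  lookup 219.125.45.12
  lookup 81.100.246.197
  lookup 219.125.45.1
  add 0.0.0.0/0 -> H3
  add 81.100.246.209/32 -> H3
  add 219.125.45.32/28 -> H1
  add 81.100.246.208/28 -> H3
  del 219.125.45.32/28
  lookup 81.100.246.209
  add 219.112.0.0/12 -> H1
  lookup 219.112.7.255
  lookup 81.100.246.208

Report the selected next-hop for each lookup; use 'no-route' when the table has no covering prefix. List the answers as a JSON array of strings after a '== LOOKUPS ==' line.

Apply in order:
  add 81.0.0.0/8 -> H2 at depth 8
  - 81.0.0.0/8 clear@8
  add 81.100.246.0/24 -> H2 at depth 24
  - 81.100.246.0/24 clear@24
  add 192.0.0.0/2 -> H2 at depth 2
  - 192.0.0.0/2 clear@2
  add 81.100.246.208/28 -> H0 at depth 28
  ? 81.100.246.208  path d0:-→d1:-→d2:-→d3:-→d4:-→d5:-→d6:-→d7:-→d8:-→d9:-→d10:-→d11:-→d12:-→d13:-→d14:-→d15:-→d16:-→d17:-→d18:-→d19:-→d20:-→d21:-→d22:-→d23:-→d24:-→d25:-→d26:-→d27:-→d28:H0  best=H0
  add 81.100.246.209/32 -> H2 at depth 32
  add 219.125.45.0/24 -> H3 at depth 24
  - 81.100.246.208/28 clear@28
  add 0.0.0.0/0 -> H3 at depth 0
  add 0.0.0.0/0 -> H2 at depth 0
  ? 116.226.195.169  path d0:H2→d1:-→d2:-  best=H2
  ? 219.125.45.10  path d0:H2→d1:-→d2:-→d3:-→d4:-→d5:-→d6:-→d7:-→d8:-→d9:-→d10:-→d11:-→d12:-→d13:-→d14:-→d15:-→d16:-→d17:-→d18:-→d19:-→d20:-→d21:-→d22:-→d23:-→d24:H3  best=H3
  - 0.0.0.0/0 clear@0
  ? 219.125.45.0  path d0:-→d1:-→d2:-→d3:-→d4:-→d5:-→d6:-→d7:-→d8:-→d9:-→d10:-→d11:-→d12:-→d13:-→d14:-→d15:-→d16:-→d17:-→d18:-→d19:-→d20:-→d21:-→d22:-→d23:-→d24:H3  best=H3
  add 81.100.246.209/32 -> H3 at depth 32
  add 81.100.246.192/27 -> H3 at depth 27
  add 81.100.246.208/28 -> H0 at depth 28
  add 219.125.45.32/28 -> H0 at depth 28
  ? 219.125.45.39  path d0:-→d1:-→d2:-→d3:-→d4:-→d5:-→d6:-→d7:-→d8:-→d9:-→d10:-→d11:-→d12:-→d13:-→d14:-→d15:-→d16:-→d17:-→d18:-→d19:-→d20:-→d21:-→d22:-→d23:-→d24:H3→d25:-→d26:-→d27:-→d28:H0  best=H0
  add 0.0.0.0/0 -> H0 at depth 0
  ? 219.125.45.12  path d0:H0→d1:-→d2:-→d3:-→d4:-→d5:-→d6:-→d7:-→d8:-→d9:-→d10:-→d11:-→d12:-→d13:-→d14:-→d15:-→d16:-→d17:-→d18:-→d19:-→d20:-→d21:-→d22:-→d23:-→d24:H3→d25:-→d26:-  best=H3
  ? 81.100.246.197  path d0:H0→d1:-→d2:-→d3:-→d4:-→d5:-→d6:-→d7:-→d8:-→d9:-→d10:-→d11:-→d12:-→d13:-→d14:-→d15:-→d16:-→d17:-→d18:-→d19:-→d20:-→d21:-→d22:-→d23:-→d24:-→d25:-→d26:-→d27:H3  best=H3
  ? 219.125.45.1  path d0:H0→d1:-→d2:-→d3:-→d4:-→d5:-→d6:-→d7:-→d8:-→d9:-→d10:-→d11:-→d12:-→d13:-→d14:-→d15:-→d16:-→d17:-→d18:-→d19:-→d20:-→d21:-→d22:-→d23:-→d24:H3→d25:-→d26:-  best=H3
  add 0.0.0.0/0 -> H3 at depth 0
  add 81.100.246.209/32 -> H3 at depth 32
  add 219.125.45.32/28 -> H1 at depth 28
  add 81.100.246.208/28 -> H3 at depth 28
  - 219.125.45.32/28 clear@28
  ? 81.100.246.209  path d0:H3→d1:-→d2:-→d3:-→d4:-→d5:-→d6:-→d7:-→d8:-→d9:-→d10:-→d11:-→d12:-→d13:-→d14:-→d15:-→d16:-→d17:-→d18:-→d19:-→d20:-→d21:-→d22:-→d23:-→d24:-→d25:-→d26:-→d27:H3→d28:H3→d29:-→d30:-→d31:-→d32:H3  best=H3
  add 219.112.0.0/12 -> H1 at depth 12
  ? 219.112.7.255  path d0:H3→d1:-→d2:-→d3:-→d4:-→d5:-→d6:-→d7:-→d8:-→d9:-→d10:-→d11:-→d12:H1  best=H1
  ? 81.100.246.208  path d0:H3→d1:-→d2:-→d3:-→d4:-→d5:-→d6:-→d7:-→d8:-→d9:-→d10:-→d11:-→d12:-→d13:-→d14:-→d15:-→d16:-→d17:-→d18:-→d19:-→d20:-→d21:-→d22:-→d23:-→d24:-→d25:-→d26:-→d27:H3→d28:H3→d29:-→d30:-→d31:-  best=H3

== LOOKUPS ==
["H0","H2","H3","H3","H0","H3","H3","H3","H3","H1","H3"]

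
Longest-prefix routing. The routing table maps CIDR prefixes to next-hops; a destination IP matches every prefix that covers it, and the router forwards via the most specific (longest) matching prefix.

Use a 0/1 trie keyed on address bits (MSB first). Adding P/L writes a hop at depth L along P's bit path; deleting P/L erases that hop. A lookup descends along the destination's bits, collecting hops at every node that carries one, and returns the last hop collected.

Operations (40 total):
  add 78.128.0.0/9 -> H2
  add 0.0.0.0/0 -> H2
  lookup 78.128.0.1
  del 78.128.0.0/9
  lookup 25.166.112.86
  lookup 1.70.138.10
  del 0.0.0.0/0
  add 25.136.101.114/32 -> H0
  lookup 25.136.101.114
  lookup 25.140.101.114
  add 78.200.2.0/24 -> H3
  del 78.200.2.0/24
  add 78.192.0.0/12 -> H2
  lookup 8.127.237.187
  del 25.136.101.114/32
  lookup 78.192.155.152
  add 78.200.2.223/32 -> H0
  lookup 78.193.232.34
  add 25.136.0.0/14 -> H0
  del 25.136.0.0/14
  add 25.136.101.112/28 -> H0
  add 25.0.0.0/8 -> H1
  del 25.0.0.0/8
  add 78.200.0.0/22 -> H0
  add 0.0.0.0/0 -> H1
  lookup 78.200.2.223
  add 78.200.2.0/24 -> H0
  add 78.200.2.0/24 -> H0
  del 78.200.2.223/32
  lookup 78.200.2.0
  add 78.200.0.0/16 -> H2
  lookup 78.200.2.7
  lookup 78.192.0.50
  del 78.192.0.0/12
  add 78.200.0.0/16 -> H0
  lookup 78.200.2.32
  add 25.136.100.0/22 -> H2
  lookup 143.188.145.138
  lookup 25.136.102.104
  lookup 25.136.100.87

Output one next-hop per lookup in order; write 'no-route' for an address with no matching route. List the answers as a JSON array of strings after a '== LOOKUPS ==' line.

Process each operation:
  add 78.128.0.0/9 -> H2 at depth 9
  add 0.0.0.0/0 -> H2 at depth 0
  ? 78.128.0.1  path d0:H2→d1:-→d2:-→d3:-→d4:-→d5:-→d6:-→d7:-→d8:-→d9:H2  best=H2
  del 78.128.0.0/9 (clear depth 9)
  ? 25.166.112.86  path d0:H2→d1:-  best=H2
  ? 1.70.138.10  path d0:H2→d1:-  best=H2
  del 0.0.0.0/0 (clear depth 0)
  add 25.136.101.114/32 -> H0 at depth 32
  ? 25.136.101.114  path d0:-→d1:-→d2:-→d3:-→d4:-→d5:-→d6:-→d7:-→d8:-→d9:-→d10:-→d11:-→d12:-→d13:-→d14:-→d15:-→d16:-→d17:-→d18:-→d19:-→d20:-→d21:-→d22:-→d23:-→d24:-→d25:-→d26:-→d27:-→d28:-→d29:-→d30:-→d31:-→d32:H0  best=H0
  ? 25.140.101.114  path d0:-→d1:-→d2:-→d3:-→d4:-→d5:-→d6:-→d7:-→d8:-→d9:-→d10:-→d11:-→d12:-→d13:-  best=no-route
  add 78.200.2.0/24 -> H3 at depth 24
  del 78.200.2.0/24 (clear depth 24)
  add 78.192.0.0/12 -> H2 at depth 12
  ? 8.127.237.187  path d0:-→d1:-→d2:-→d3:-  best=no-route
  del 25.136.101.114/32 (clear depth 32)
  ? 78.192.155.152  path d0:-→d1:-→d2:-→d3:-→d4:-→d5:-→d6:-→d7:-→d8:-→d9:-→d10:-→d11:-→d12:H2  best=H2
  add 78.200.2.223/32 -> H0 at depth 32
  ? 78.193.232.34  path d0:-→d1:-→d2:-→d3:-→d4:-→d5:-→d6:-→d7:-→d8:-→d9:-→d10:-→d11:-→d12:H2  best=H2
  add 25.136.0.0/14 -> H0 at depth 14
  del 25.136.0.0/14 (clear depth 14)
  add 25.136.101.112/28 -> H0 at depth 28
  add 25.0.0.0/8 -> H1 at depth 8
  del 25.0.0.0/8 (clear depth 8)
  add 78.200.0.0/22 -> H0 at depth 22
  add 0.0.0.0/0 -> H1 at depth 0
  ? 78.200.2.223  path d0:H1→d1:-→d2:-→d3:-→d4:-→d5:-→d6:-→d7:-→d8:-→d9:-→d10:-→d11:-→d12:H2→d13:-→d14:-→d15:-→d16:-→d17:-→d18:-→d19:-→d20:-→d21:-→d22:H0→d23:-→d24:-→d25:-→d26:-→d27:-→d28:-→d29:-→d30:-→d31:-→d32:H0  best=H0
  add 78.200.2.0/24 -> H0 at depth 24
  add 78.200.2.0/24 -> H0 at depth 24
  del 78.200.2.223/32 (clear depth 32)
  ? 78.200.2.0  path d0:H1→d1:-→d2:-→d3:-→d4:-→d5:-→d6:-→d7:-→d8:-→d9:-→d10:-→d11:-→d12:H2→d13:-→d14:-→d15:-→d16:-→d17:-→d18:-→d19:-→d20:-→d21:-→d22:H0→d23:-→d24:H0  best=H0
  add 78.200.0.0/16 -> H2 at depth 16
  ? 78.200.2.7  path d0:H1→d1:-→d2:-→d3:-→d4:-→d5:-→d6:-→d7:-→d8:-→d9:-→d10:-→d11:-→d12:H2→d13:-→d14:-→d15:-→d16:H2→d17:-→d18:-→d19:-→d20:-→d21:-→d22:H0→d23:-→d24:H0  best=H0
  ? 78.192.0.50  path d0:H1→d1:-→d2:-→d3:-→d4:-→d5:-→d6:-→d7:-→d8:-→d9:-→d10:-→d11:-→d12:H2  best=H2
  del 78.192.0.0/12 (clear depth 12)
  add 78.200.0.0/16 -> H0 at depth 16
  ? 78.200.2.32  path d0:H1→d1:-→d2:-→d3:-→d4:-→d5:-→d6:-→d7:-→d8:-→d9:-→d10:-→d11:-→d12:-→d13:-→d14:-→d15:-→d16:H0→d17:-→d18:-→d19:-→d20:-→d21:-→d22:H0→d23:-→d24:H0  best=H0
  add 25.136.100.0/22 -> H2 at depth 22
  ? 143.188.145.138  path d0:H1  best=H1
  ? 25.136.102.104  path d0:H1→d1:-→d2:-→d3:-→d4:-→d5:-→d6:-→d7:-→d8:-→d9:-→d10:-→d11:-→d12:-→d13:-→d14:-→d15:-→d16:-→d17:-→d18:-→d19:-→d20:-→d21:-→d22:H2  best=H2
  ? 25.136.100.87  path d0:H1→d1:-→d2:-→d3:-→d4:-→d5:-→d6:-→d7:-→d8:-→d9:-→d10:-→d11:-→d12:-→d13:-→d14:-→d15:-→d16:-→d17:-→d18:-→d19:-→d20:-→d21:-→d22:H2→d23:-  best=H2

== LOOKUPS ==
["H2","H2","H2","H0","no-route","no-route","H2","H2","H0","H0","H0","H2","H0","H1","H2","H2"]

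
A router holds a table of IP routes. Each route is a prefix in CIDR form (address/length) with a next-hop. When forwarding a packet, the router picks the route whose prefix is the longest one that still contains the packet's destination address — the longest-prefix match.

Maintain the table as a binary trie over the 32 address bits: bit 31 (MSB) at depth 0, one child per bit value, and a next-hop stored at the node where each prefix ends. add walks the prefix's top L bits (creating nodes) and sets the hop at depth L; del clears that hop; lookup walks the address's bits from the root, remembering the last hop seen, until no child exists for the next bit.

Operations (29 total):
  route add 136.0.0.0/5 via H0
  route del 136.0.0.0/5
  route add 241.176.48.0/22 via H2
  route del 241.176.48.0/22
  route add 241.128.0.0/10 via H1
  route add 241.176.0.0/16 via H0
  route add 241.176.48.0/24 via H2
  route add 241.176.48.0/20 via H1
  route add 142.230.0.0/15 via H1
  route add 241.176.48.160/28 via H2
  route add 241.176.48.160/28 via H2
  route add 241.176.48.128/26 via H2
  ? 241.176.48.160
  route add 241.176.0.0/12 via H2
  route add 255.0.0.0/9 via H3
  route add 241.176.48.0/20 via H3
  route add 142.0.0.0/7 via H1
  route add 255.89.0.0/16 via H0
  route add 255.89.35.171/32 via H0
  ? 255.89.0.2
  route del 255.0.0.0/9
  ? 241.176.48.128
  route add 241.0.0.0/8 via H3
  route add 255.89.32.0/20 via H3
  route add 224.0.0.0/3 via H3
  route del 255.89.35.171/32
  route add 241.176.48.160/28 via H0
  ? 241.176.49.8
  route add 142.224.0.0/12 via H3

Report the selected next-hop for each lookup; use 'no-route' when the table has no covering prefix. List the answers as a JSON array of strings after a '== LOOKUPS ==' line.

Process each operation:
  + 136.0.0.0/5 (H0) depth=5
  del 136.0.0.0/5 (clear depth 5)
  + 241.176.48.0/22 (H2) depth=22
  del 241.176.48.0/22 (clear depth 22)
  + 241.128.0.0/10 (H1) depth=10
  + 241.176.0.0/16 (H0) depth=16
  + 241.176.48.0/24 (H2) depth=24
  + 241.176.48.0/20 (H1) depth=20
  + 142.230.0.0/15 (H1) depth=15
  + 241.176.48.160/28 (H2) depth=28
  + 241.176.48.160/28 (H2) depth=28
  + 241.176.48.128/26 (H2) depth=26
  lookup 241.176.48.160: bits 1111000110110000001100001010 walk d0:-→d1:-→d2:-→d3:-→d4:-→d5:-→d6:-→d7:-→d8:-→d9:-→d10:H1→d11:-→d12:-→d13:-→d14:-→d15:-→d16:H0→d17:-→d18:-→d19:-→d20:H1→d21:-→d22:-→d23:-→d24:H2→d25:-→d26:H2→d27:-→d28:H2 -> H2
  + 241.176.0.0/12 (H2) depth=12
  + 255.0.0.0/9 (H3) depth=9
  + 241.176.48.0/20 (H3) depth=20
  + 142.0.0.0/7 (H1) depth=7
  + 255.89.0.0/16 (H0) depth=16
  + 255.89.35.171/32 (H0) depth=32
  lookup 255.89.0.2: bits 111111110101100100 walk d0:-→d1:-→d2:-→d3:-→d4:-→d5:-→d6:-→d7:-→d8:-→d9:H3→d10:-→d11:-→d12:-→d13:-→d14:-→d15:-→d16:H0→d17:-→d18:- -> H0
  del 255.0.0.0/9 (clear depth 9)
  lookup 241.176.48.128: bits 11110001101100000011000010 walk d0:-→d1:-→d2:-→d3:-→d4:-→d5:-→d6:-→d7:-→d8:-→d9:-→d10:H1→d11:-→d12:H2→d13:-→d14:-→d15:-→d16:H0→d17:-→d18:-→d19:-→d20:H3→d21:-→d22:-→d23:-→d24:H2→d25:-→d26:H2 -> H2
  + 241.0.0.0/8 (H3) depth=8
  + 255.89.32.0/20 (H3) depth=20
  + 224.0.0.0/3 (H3) depth=3
  del 255.89.35.171/32 (clear depth 32)
  + 241.176.48.160/28 (H0) depth=28
  lookup 241.176.49.8: bits 11110001101100000011000 walk d0:-→d1:-→d2:-→d3:H3→d4:-→d5:-→d6:-→d7:-→d8:H3→d9:-→d10:H1→d11:-→d12:H2→d13:-→d14:-→d15:-→d16:H0→d17:-→d18:-→d19:-→d20:H3→d21:-→d22:-→d23:- -> H3
  + 142.224.0.0/12 (H3) depth=12

== LOOKUPS ==
["H2","H0","H2","H3"]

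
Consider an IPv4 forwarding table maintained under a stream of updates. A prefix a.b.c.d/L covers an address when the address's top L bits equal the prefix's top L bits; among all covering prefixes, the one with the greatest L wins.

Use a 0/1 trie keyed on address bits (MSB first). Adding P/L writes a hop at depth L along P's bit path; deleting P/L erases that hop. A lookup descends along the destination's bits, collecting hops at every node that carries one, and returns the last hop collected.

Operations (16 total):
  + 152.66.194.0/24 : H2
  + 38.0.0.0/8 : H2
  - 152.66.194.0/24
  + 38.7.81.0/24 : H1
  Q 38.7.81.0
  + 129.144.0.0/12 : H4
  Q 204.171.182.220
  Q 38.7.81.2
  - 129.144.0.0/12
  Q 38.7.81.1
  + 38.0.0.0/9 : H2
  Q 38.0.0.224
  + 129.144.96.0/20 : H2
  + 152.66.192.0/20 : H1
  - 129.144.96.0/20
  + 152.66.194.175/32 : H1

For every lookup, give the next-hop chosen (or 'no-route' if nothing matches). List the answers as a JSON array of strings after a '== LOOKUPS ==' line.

Apply in order:
  + 152.66.194.0/24 (H2) depth=24
  + 38.0.0.0/8 (H2) depth=8
  del 152.66.194.0/24 (clear depth 24)
  + 38.7.81.0/24 (H1) depth=24
  Q 38.7.81.0: descend 001001100000011101010001 ; hops seen [H2,H1] ; pick H1
  + 129.144.0.0/12 (H4) depth=12
  Q 204.171.182.220: descend 1 ; hops seen [∅] ; pick no-route
  Q 38.7.81.2: descend 001001100000011101010001 ; hops seen [H2,H1] ; pick H1
  del 129.144.0.0/12 (clear depth 12)
  Q 38.7.81.1: descend 001001100000011101010001 ; hops seen [H2,H1] ; pick H1
  + 38.0.0.0/9 (H2) depth=9
  Q 38.0.0.224: descend 0010011000000 ; hops seen [H2,H2] ; pick H2
  + 129.144.96.0/20 (H2) depth=20
  + 152.66.192.0/20 (H1) depth=20
  del 129.144.96.0/20 (clear depth 20)
  + 152.66.194.175/32 (H1) depth=32

== LOOKUPS ==
["H1","no-route","H1","H1","H2"]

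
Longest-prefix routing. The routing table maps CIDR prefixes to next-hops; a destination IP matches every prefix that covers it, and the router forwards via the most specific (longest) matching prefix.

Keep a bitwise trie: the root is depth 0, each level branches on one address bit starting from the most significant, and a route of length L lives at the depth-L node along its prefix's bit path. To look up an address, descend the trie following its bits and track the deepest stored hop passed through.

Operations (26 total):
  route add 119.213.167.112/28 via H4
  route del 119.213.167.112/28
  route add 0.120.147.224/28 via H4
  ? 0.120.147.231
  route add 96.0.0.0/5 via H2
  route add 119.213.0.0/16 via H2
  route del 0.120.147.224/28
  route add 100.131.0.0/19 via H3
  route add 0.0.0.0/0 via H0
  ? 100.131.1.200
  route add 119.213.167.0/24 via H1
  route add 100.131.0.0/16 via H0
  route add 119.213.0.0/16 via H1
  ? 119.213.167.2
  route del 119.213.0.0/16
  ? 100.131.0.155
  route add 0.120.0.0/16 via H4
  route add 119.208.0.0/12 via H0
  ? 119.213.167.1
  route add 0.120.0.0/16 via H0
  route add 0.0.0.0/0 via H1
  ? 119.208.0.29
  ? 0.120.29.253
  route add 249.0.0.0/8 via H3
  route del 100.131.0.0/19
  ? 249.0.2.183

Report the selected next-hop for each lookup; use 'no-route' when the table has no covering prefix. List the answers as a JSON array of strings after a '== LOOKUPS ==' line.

Process each operation:
  + 119.213.167.112/28 (H4) depth=28
  del 119.213.167.112/28 (clear depth 28)
  + 0.120.147.224/28 (H4) depth=28
  Q 0.120.147.231: descend 0000000001111000100100111110 ; hops seen [H4] ; pick H4
  + 96.0.0.0/5 (H2) depth=5
  + 119.213.0.0/16 (H2) depth=16
  del 0.120.147.224/28 (clear depth 28)
  + 100.131.0.0/19 (H3) depth=19
  + 0.0.0.0/0 (H0) depth=0
  Q 100.131.1.200: descend 0110010010000011000 ; hops seen [H0,H2,H3] ; pick H3
  + 119.213.167.0/24 (H1) depth=24
  + 100.131.0.0/16 (H0) depth=16
  + 119.213.0.0/16 (H1) depth=16
  Q 119.213.167.2: descend 0111011111010101101001110 ; hops seen [H0,H1,H1] ; pick H1
  del 119.213.0.0/16 (clear depth 16)
  Q 100.131.0.155: descend 0110010010000011000 ; hops seen [H0,H2,H0,H3] ; pick H3
  + 0.120.0.0/16 (H4) depth=16
  + 119.208.0.0/12 (H0) depth=12
  Q 119.213.167.1: descend 0111011111010101101001110 ; hops seen [H0,H0,H1] ; pick H1
  + 0.120.0.0/16 (H0) depth=16
  + 0.0.0.0/0 (H1) depth=0
  Q 119.208.0.29: descend 0111011111010 ; hops seen [H1,H0] ; pick H0
  Q 0.120.29.253: descend 0000000001111000 ; hops seen [H1,H0] ; pick H0
  + 249.0.0.0/8 (H3) depth=8
  del 100.131.0.0/19 (clear depth 19)
  Q 249.0.2.183: descend 11111001 ; hops seen [H1,H3] ; pick H3

== LOOKUPS ==
["H4","H3","H1","H3","H1","H0","H0","H3"]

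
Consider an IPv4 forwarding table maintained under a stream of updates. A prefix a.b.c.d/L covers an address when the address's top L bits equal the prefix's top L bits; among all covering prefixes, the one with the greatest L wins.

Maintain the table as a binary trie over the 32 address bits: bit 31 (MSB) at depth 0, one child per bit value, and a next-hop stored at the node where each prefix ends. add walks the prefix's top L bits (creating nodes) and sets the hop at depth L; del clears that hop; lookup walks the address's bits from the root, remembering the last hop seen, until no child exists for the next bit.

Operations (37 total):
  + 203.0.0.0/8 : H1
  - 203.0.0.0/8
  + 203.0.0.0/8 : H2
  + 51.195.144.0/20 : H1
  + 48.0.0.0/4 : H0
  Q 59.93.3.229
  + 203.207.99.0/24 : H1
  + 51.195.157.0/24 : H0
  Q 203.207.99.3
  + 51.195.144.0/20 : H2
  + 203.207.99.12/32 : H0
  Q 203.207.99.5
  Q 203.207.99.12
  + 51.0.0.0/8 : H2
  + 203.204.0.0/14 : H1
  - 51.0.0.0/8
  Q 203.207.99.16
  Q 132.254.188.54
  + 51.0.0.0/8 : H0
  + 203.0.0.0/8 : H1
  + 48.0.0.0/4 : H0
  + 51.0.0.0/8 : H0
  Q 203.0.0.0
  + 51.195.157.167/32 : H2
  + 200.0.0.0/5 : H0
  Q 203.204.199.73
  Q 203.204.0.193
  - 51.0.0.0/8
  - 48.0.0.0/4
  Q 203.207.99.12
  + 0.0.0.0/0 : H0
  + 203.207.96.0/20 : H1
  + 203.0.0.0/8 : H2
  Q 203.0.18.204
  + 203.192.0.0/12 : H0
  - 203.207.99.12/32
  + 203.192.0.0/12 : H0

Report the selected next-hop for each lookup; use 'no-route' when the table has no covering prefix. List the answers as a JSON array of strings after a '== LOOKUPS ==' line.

Trace:
  add 203.0.0.0/8 -> H1 at depth 8
  - 203.0.0.0/8 clear@8
  add 203.0.0.0/8 -> H2 at depth 8
  add 51.195.144.0/20 -> H1 at depth 20
  add 48.0.0.0/4 -> H0 at depth 4
  ? 59.93.3.229  path d0:-→d1:-→d2:-→d3:-→d4:H0  best=H0
  add 203.207.99.0/24 -> H1 at depth 24
  add 51.195.157.0/24 -> H0 at depth 24
  ? 203.207.99.3  path d0:-→d1:-→d2:-→d3:-→d4:-→d5:-→d6:-→d7:-→d8:H2→d9:-→d10:-→d11:-→d12:-→d13:-→d14:-→d15:-→d16:-→d17:-→d18:-→d19:-→d20:-→d21:-→d22:-→d23:-→d24:H1  best=H1
  add 51.195.144.0/20 -> H2 at depth 20
  add 203.207.99.12/32 -> H0 at depth 32
  ? 203.207.99.5  path d0:-→d1:-→d2:-→d3:-→d4:-→d5:-→d6:-→d7:-→d8:H2→d9:-→d10:-→d11:-→d12:-→d13:-→d14:-→d15:-→d16:-→d17:-→d18:-→d19:-→d20:-→d21:-→d22:-→d23:-→d24:H1→d25:-→d26:-→d27:-→d28:-  best=H1
  ? 203.207.99.12  path d0:-→d1:-→d2:-→d3:-→d4:-→d5:-→d6:-→d7:-→d8:H2→d9:-→d10:-→d11:-→d12:-→d13:-→d14:-→d15:-→d16:-→d17:-→d18:-→d19:-→d20:-→d21:-→d22:-→d23:-→d24:H1→d25:-→d26:-→d27:-→d28:-→d29:-→d30:-→d31:-→d32:H0  best=H0
  add 51.0.0.0/8 -> H2 at depth 8
  add 203.204.0.0/14 -> H1 at depth 14
  - 51.0.0.0/8 clear@8
  ? 203.207.99.16  path d0:-→d1:-→d2:-→d3:-→d4:-→d5:-→d6:-→d7:-→d8:H2→d9:-→d10:-→d11:-→d12:-→d13:-→d14:H1→d15:-→d16:-→d17:-→d18:-→d19:-→d20:-→d21:-→d22:-→d23:-→d24:H1→d25:-→d26:-→d27:-  best=H1
  ? 132.254.188.54  path d0:-→d1:-  best=no-route
  add 51.0.0.0/8 -> H0 at depth 8
  add 203.0.0.0/8 -> H1 at depth 8
  add 48.0.0.0/4 -> H0 at depth 4
  add 51.0.0.0/8 -> H0 at depth 8
  ? 203.0.0.0  path d0:-→d1:-→d2:-→d3:-→d4:-→d5:-→d6:-→d7:-→d8:H1  best=H1
  add 51.195.157.167/32 -> H2 at depth 32
  add 200.0.0.0/5 -> H0 at depth 5
  ? 203.204.199.73  path d0:-→d1:-→d2:-→d3:-→d4:-→d5:H0→d6:-→d7:-→d8:H1→d9:-→d10:-→d11:-→d12:-→d13:-→d14:H1  best=H1
  ? 203.204.0.193  path d0:-→d1:-→d2:-→d3:-→d4:-→d5:H0→d6:-→d7:-→d8:H1→d9:-→d10:-→d11:-→d12:-→d13:-→d14:H1  best=H1
  - 51.0.0.0/8 clear@8
  - 48.0.0.0/4 clear@4
  ? 203.207.99.12  path d0:-→d1:-→d2:-→d3:-→d4:-→d5:H0→d6:-→d7:-→d8:H1→d9:-→d10:-→d11:-→d12:-→d13:-→d14:H1→d15:-→d16:-→d17:-→d18:-→d19:-→d20:-→d21:-→d22:-→d23:-→d24:H1→d25:-→d26:-→d27:-→d28:-→d29:-→d30:-→d31:-→d32:H0  best=H0
  add 0.0.0.0/0 -> H0 at depth 0
  add 203.207.96.0/20 -> H1 at depth 20
  add 203.0.0.0/8 -> H2 at depth 8
  ? 203.0.18.204  path d0:H0→d1:-→d2:-→d3:-→d4:-→d5:H0→d6:-→d7:-→d8:H2  best=H2
  add 203.192.0.0/12 -> H0 at depth 12
  - 203.207.99.12/32 clear@32
  add 203.192.0.0/12 -> H0 at depth 12

== LOOKUPS ==
["H0","H1","H1","H0","H1","no-route","H1","H1","H1","H0","H2"]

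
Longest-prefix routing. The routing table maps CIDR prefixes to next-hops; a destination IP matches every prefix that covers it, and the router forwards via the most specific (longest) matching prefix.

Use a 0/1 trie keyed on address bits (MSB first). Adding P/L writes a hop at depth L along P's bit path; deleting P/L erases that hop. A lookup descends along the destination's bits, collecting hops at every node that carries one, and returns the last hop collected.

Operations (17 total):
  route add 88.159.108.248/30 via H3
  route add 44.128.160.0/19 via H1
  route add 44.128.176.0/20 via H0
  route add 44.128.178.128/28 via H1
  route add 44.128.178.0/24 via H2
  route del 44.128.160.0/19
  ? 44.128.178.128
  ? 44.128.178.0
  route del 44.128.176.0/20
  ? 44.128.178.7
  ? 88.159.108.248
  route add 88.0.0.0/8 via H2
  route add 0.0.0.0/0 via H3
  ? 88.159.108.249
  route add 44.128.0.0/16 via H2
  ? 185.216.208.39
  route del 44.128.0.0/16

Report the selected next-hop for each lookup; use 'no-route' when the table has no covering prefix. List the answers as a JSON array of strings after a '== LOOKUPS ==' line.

Trace:
  + 88.159.108.248/30 (H3) depth=30
  + 44.128.160.0/19 (H1) depth=19
  + 44.128.176.0/20 (H0) depth=20
  + 44.128.178.128/28 (H1) depth=28
  + 44.128.178.0/24 (H2) depth=24
  del 44.128.160.0/19 (clear depth 19)
  ? 44.128.178.128  path d0:-→d1:-→d2:-→d3:-→d4:-→d5:-→d6:-→d7:-→d8:-→d9:-→d10:-→d11:-→d12:-→d13:-→d14:-→d15:-→d16:-→d17:-→d18:-→d19:-→d20:H0→d21:-→d22:-→d23:-→d24:H2→d25:-→d26:-→d27:-→d28:H1  best=H1
  ? 44.128.178.0  path d0:-→d1:-→d2:-→d3:-→d4:-→d5:-→d6:-→d7:-→d8:-→d9:-→d10:-→d11:-→d12:-→d13:-→d14:-→d15:-→d16:-→d17:-→d18:-→d19:-→d20:H0→d21:-→d22:-→d23:-→d24:H2  best=H2
  del 44.128.176.0/20 (clear depth 20)
  ? 44.128.178.7  path d0:-→d1:-→d2:-→d3:-→d4:-→d5:-→d6:-→d7:-→d8:-→d9:-→d10:-→d11:-→d12:-→d13:-→d14:-→d15:-→d16:-→d17:-→d18:-→d19:-→d20:-→d21:-→d22:-→d23:-→d24:H2  best=H2
  ? 88.159.108.248  path d0:-→d1:-→d2:-→d3:-→d4:-→d5:-→d6:-→d7:-→d8:-→d9:-→d10:-→d11:-→d12:-→d13:-→d14:-→d15:-→d16:-→d17:-→d18:-→d19:-→d20:-→d21:-→d22:-→d23:-→d24:-→d25:-→d26:-→d27:-→d28:-→d29:-→d30:H3  best=H3
  + 88.0.0.0/8 (H2) depth=8
  + 0.0.0.0/0 (H3) depth=0
  ? 88.159.108.249  path d0:H3→d1:-→d2:-→d3:-→d4:-→d5:-→d6:-→d7:-→d8:H2→d9:-→d10:-→d11:-→d12:-→d13:-→d14:-→d15:-→d16:-→d17:-→d18:-→d19:-→d20:-→d21:-→d22:-→d23:-→d24:-→d25:-→d26:-→d27:-→d28:-→d29:-→d30:H3  best=H3
  + 44.128.0.0/16 (H2) depth=16
  ? 185.216.208.39  path d0:H3  best=H3
  del 44.128.0.0/16 (clear depth 16)

== LOOKUPS ==
["H1","H2","H2","H3","H3","H3"]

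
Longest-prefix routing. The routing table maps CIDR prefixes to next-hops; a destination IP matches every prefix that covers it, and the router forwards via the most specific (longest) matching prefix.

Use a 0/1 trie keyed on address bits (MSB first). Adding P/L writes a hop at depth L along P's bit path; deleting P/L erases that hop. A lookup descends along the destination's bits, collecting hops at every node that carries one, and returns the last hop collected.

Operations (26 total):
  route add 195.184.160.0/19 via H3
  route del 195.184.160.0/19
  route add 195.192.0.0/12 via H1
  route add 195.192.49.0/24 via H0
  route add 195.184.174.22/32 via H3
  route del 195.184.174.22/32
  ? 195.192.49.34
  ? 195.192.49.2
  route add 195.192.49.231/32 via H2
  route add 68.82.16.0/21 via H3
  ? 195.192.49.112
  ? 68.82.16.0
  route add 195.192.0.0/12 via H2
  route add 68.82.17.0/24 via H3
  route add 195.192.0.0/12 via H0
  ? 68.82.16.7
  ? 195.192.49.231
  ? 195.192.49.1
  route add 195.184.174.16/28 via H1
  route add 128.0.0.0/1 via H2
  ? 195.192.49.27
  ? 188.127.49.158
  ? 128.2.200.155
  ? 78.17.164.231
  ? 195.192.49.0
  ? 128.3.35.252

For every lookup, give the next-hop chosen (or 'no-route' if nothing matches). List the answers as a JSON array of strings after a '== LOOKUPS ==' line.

Apply in order:
  add 195.184.160.0/19 -> H3 at depth 19
  del 195.184.160.0/19 (clear depth 19)
  add 195.192.0.0/12 -> H1 at depth 12
  add 195.192.49.0/24 -> H0 at depth 24
  add 195.184.174.22/32 -> H3 at depth 32
  del 195.184.174.22/32 (clear depth 32)
  Q 195.192.49.34: descend 110000111100000000110001 ; hops seen [H1,H0] ; pick H0
  Q 195.192.49.2: descend 110000111100000000110001 ; hops seen [H1,H0] ; pick H0
  add 195.192.49.231/32 -> H2 at depth 32
  add 68.82.16.0/21 -> H3 at depth 21
  Q 195.192.49.112: descend 110000111100000000110001 ; hops seen [H1,H0] ; pick H0
  Q 68.82.16.0: descend 010001000101001000010 ; hops seen [H3] ; pick H3
  add 195.192.0.0/12 -> H2 at depth 12
  add 68.82.17.0/24 -> H3 at depth 24
  add 195.192.0.0/12 -> H0 at depth 12
  Q 68.82.16.7: descend 01000100010100100001000 ; hops seen [H3] ; pick H3
  Q 195.192.49.231: descend 11000011110000000011000111100111 ; hops seen [H0,H0,H2] ; pick H2
  Q 195.192.49.1: descend 110000111100000000110001 ; hops seen [H0,H0] ; pick H0
  add 195.184.174.16/28 -> H1 at depth 28
  add 128.0.0.0/1 -> H2 at depth 1
  Q 195.192.49.27: descend 110000111100000000110001 ; hops seen [H2,H0,H0] ; pick H0
  Q 188.127.49.158: descend 1 ; hops seen [H2] ; pick H2
  Q 128.2.200.155: descend 1 ; hops seen [H2] ; pick H2
  Q 78.17.164.231: descend 0100 ; hops seen [∅] ; pick no-route
  Q 195.192.49.0: descend 110000111100000000110001 ; hops seen [H2,H0,H0] ; pick H0
  Q 128.3.35.252: descend 1 ; hops seen [H2] ; pick H2

== LOOKUPS ==
["H0","H0","H0","H3","H3","H2","H0","H0","H2","H2","no-route","H0","H2"]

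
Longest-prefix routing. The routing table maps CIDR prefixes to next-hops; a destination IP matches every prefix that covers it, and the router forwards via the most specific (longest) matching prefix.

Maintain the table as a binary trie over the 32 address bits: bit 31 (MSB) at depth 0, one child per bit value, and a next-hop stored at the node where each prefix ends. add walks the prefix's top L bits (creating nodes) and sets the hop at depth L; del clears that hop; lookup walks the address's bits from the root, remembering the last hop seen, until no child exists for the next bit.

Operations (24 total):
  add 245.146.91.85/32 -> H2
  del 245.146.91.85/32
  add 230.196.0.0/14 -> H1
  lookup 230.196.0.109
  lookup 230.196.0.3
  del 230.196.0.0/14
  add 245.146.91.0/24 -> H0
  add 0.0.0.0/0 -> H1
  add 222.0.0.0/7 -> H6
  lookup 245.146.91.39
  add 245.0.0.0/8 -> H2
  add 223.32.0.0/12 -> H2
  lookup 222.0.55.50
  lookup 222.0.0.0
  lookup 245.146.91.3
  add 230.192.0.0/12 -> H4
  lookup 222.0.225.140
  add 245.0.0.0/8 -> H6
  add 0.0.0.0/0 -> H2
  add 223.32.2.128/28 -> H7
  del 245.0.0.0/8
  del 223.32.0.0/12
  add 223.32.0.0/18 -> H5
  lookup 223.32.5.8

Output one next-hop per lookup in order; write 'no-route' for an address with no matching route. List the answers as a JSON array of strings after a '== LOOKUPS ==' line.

Apply in order:
  + 245.146.91.85/32 (H2) depth=32
  - 245.146.91.85/32 clear@32
  + 230.196.0.0/14 (H1) depth=14
  Q 230.196.0.109: descend 11100110110001 ; hops seen [H1] ; pick H1
  Q 230.196.0.3: descend 11100110110001 ; hops seen [H1] ; pick H1
  - 230.196.0.0/14 clear@14
  + 245.146.91.0/24 (H0) depth=24
  + 0.0.0.0/0 (H1) depth=0
  + 222.0.0.0/7 (H6) depth=7
  Q 245.146.91.39: descend 1111010110010010010110110 ; hops seen [H1,H0] ; pick H0
  + 245.0.0.0/8 (H2) depth=8
  + 223.32.0.0/12 (H2) depth=12
  Q 222.0.55.50: descend 1101111 ; hops seen [H1,H6] ; pick H6
  Q 222.0.0.0: descend 1101111 ; hops seen [H1,H6] ; pick H6
  Q 245.146.91.3: descend 1111010110010010010110110 ; hops seen [H1,H2,H0] ; pick H0
  + 230.192.0.0/12 (H4) depth=12
  Q 222.0.225.140: descend 1101111 ; hops seen [H1,H6] ; pick H6
  + 245.0.0.0/8 (H6) depth=8
  + 0.0.0.0/0 (H2) depth=0
  + 223.32.2.128/28 (H7) depth=28
  - 245.0.0.0/8 clear@8
  - 223.32.0.0/12 clear@12
  + 223.32.0.0/18 (H5) depth=18
  Q 223.32.5.8: descend 110111110010000000000 ; hops seen [H2,H6,H5] ; pick H5

== LOOKUPS ==
["H1","H1","H0","H6","H6","H0","H6","H5"]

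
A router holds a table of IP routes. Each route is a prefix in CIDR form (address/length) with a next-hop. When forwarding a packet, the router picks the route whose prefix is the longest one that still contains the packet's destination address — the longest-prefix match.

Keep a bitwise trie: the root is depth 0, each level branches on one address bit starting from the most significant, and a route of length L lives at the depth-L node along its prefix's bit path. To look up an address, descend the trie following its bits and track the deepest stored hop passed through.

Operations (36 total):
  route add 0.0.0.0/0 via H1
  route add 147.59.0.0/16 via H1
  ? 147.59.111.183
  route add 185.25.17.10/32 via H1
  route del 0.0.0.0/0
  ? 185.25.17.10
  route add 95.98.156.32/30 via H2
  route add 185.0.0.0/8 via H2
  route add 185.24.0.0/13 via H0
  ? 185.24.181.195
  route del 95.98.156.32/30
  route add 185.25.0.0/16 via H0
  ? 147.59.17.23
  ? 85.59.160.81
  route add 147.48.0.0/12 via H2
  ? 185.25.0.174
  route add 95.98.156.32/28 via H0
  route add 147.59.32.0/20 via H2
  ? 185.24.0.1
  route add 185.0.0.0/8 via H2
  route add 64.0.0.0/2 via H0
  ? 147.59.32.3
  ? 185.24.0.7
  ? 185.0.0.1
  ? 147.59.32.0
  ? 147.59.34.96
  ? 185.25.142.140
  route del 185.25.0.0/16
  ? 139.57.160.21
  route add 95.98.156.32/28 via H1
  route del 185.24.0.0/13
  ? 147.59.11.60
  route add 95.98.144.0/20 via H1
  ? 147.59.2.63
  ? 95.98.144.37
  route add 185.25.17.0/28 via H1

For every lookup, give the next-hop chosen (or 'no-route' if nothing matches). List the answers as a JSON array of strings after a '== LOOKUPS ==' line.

Process each operation:
  + 0.0.0.0/0 (H1) depth=0
  + 147.59.0.0/16 (H1) depth=16
  ? 147.59.111.183  path d0:H1→d1:-→d2:-→d3:-→d4:-→d5:-→d6:-→d7:-→d8:-→d9:-→d10:-→d11:-→d12:-→d13:-→d14:-→d15:-→d16:H1  best=H1
  + 185.25.17.10/32 (H1) depth=32
  - 0.0.0.0/0 clear@0
  ? 185.25.17.10  path d0:-→d1:-→d2:-→d3:-→d4:-→d5:-→d6:-→d7:-→d8:-→d9:-→d10:-→d11:-→d12:-→d13:-→d14:-→d15:-→d16:-→d17:-→d18:-→d19:-→d20:-→d21:-→d22:-→d23:-→d24:-→d25:-→d26:-→d27:-→d28:-→d29:-→d30:-→d31:-→d32:H1  best=H1
  + 95.98.156.32/30 (H2) depth=30
  + 185.0.0.0/8 (H2) depth=8
  + 185.24.0.0/13 (H0) depth=13
  ? 185.24.181.195  path d0:-→d1:-→d2:-→d3:-→d4:-→d5:-→d6:-→d7:-→d8:H2→d9:-→d10:-→d11:-→d12:-→d13:H0→d14:-→d15:-  best=H0
  - 95.98.156.32/30 clear@30
  + 185.25.0.0/16 (H0) depth=16
  ? 147.59.17.23  path d0:-→d1:-→d2:-→d3:-→d4:-→d5:-→d6:-→d7:-→d8:-→d9:-→d10:-→d11:-→d12:-→d13:-→d14:-→d15:-→d16:H1  best=H1
  ? 85.59.160.81  path d0:-→d1:-→d2:-→d3:-→d4:-  best=no-route
  + 147.48.0.0/12 (H2) depth=12
  ? 185.25.0.174  path d0:-→d1:-→d2:-→d3:-→d4:-→d5:-→d6:-→d7:-→d8:H2→d9:-→d10:-→d11:-→d12:-→d13:H0→d14:-→d15:-→d16:H0→d17:-→d18:-→d19:-  best=H0
  + 95.98.156.32/28 (H0) depth=28
  + 147.59.32.0/20 (H2) depth=20
  ? 185.24.0.1  path d0:-→d1:-→d2:-→d3:-→d4:-→d5:-→d6:-→d7:-→d8:H2→d9:-→d10:-→d11:-→d12:-→d13:H0→d14:-→d15:-  best=H0
  + 185.0.0.0/8 (H2) depth=8
  + 64.0.0.0/2 (H0) depth=2
  ? 147.59.32.3  path d0:-→d1:-→d2:-→d3:-→d4:-→d5:-→d6:-→d7:-→d8:-→d9:-→d10:-→d11:-→d12:H2→d13:-→d14:-→d15:-→d16:H1→d17:-→d18:-→d19:-→d20:H2  best=H2
  ? 185.24.0.7  path d0:-→d1:-→d2:-→d3:-→d4:-→d5:-→d6:-→d7:-→d8:H2→d9:-→d10:-→d11:-→d12:-→d13:H0→d14:-→d15:-  best=H0
  ? 185.0.0.1  path d0:-→d1:-→d2:-→d3:-→d4:-→d5:-→d6:-→d7:-→d8:H2→d9:-→d10:-→d11:-  best=H2
  ? 147.59.32.0  path d0:-→d1:-→d2:-→d3:-→d4:-→d5:-→d6:-→d7:-→d8:-→d9:-→d10:-→d11:-→d12:H2→d13:-→d14:-→d15:-→d16:H1→d17:-→d18:-→d19:-→d20:H2  best=H2
  ? 147.59.34.96  path d0:-→d1:-→d2:-→d3:-→d4:-→d5:-→d6:-→d7:-→d8:-→d9:-→d10:-→d11:-→d12:H2→d13:-→d14:-→d15:-→d16:H1→d17:-→d18:-→d19:-→d20:H2  best=H2
  ? 185.25.142.140  path d0:-→d1:-→d2:-→d3:-→d4:-→d5:-→d6:-→d7:-→d8:H2→d9:-→d10:-→d11:-→d12:-→d13:H0→d14:-→d15:-→d16:H0  best=H0
  - 185.25.0.0/16 clear@16
  ? 139.57.160.21  path d0:-→d1:-→d2:-→d3:-  best=no-route
  + 95.98.156.32/28 (H1) depth=28
  - 185.24.0.0/13 clear@13
  ? 147.59.11.60  path d0:-→d1:-→d2:-→d3:-→d4:-→d5:-→d6:-→d7:-→d8:-→d9:-→d10:-→d11:-→d12:H2→d13:-→d14:-→d15:-→d16:H1→d17:-→d18:-  best=H1
  + 95.98.144.0/20 (H1) depth=20
  ? 147.59.2.63  path d0:-→d1:-→d2:-→d3:-→d4:-→d5:-→d6:-→d7:-→d8:-→d9:-→d10:-→d11:-→d12:H2→d13:-→d14:-→d15:-→d16:H1→d17:-→d18:-  best=H1
  ? 95.98.144.37  path d0:-→d1:-→d2:H0→d3:-→d4:-→d5:-→d6:-→d7:-→d8:-→d9:-→d10:-→d11:-→d12:-→d13:-→d14:-→d15:-→d16:-→d17:-→d18:-→d19:-→d20:H1  best=H1
  + 185.25.17.0/28 (H1) depth=28

== LOOKUPS ==
["H1","H1","H0","H1","no-route","H0","H0","H2","H0","H2","H2","H2","H0","no-route","H1","H1","H1"]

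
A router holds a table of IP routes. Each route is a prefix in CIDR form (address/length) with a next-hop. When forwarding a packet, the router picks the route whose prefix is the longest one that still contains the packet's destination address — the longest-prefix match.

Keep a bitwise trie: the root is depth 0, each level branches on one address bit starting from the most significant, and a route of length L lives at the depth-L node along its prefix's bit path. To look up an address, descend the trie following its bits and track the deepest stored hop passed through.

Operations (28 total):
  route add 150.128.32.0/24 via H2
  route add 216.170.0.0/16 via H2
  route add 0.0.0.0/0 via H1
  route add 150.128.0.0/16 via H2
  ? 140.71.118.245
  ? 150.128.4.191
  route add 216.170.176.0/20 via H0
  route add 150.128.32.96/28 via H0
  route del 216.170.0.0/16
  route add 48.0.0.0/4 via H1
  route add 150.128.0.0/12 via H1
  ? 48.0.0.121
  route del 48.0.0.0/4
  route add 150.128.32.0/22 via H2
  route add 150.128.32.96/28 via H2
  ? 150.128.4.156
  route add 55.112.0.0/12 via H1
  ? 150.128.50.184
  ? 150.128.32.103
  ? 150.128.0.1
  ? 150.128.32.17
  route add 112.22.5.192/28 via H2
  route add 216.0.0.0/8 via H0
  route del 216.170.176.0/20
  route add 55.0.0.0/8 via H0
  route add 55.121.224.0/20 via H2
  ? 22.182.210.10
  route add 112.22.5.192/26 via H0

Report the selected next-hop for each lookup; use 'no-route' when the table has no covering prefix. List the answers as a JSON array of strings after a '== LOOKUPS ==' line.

Apply in order:
  add 150.128.32.0/24 -> H2 at depth 24
  add 216.170.0.0/16 -> H2 at depth 16
  add 0.0.0.0/0 -> H1 at depth 0
  add 150.128.0.0/16 -> H2 at depth 16
  lookup 140.71.118.245: bits 100 walk d0:H1→d1:-→d2:-→d3:- -> H1
  lookup 150.128.4.191: bits 100101101000000000 walk d0:H1→d1:-→d2:-→d3:-→d4:-→d5:-→d6:-→d7:-→d8:-→d9:-→d10:-→d11:-→d12:-→d13:-→d14:-→d15:-→d16:H2→d17:-→d18:- -> H2
  add 216.170.176.0/20 -> H0 at depth 20
  add 150.128.32.96/28 -> H0 at depth 28
  - 216.170.0.0/16 clear@16
  add 48.0.0.0/4 -> H1 at depth 4
  add 150.128.0.0/12 -> H1 at depth 12
  lookup 48.0.0.121: bits 0011 walk d0:H1→d1:-→d2:-→d3:-→d4:H1 -> H1
  - 48.0.0.0/4 clear@4
  add 150.128.32.0/22 -> H2 at depth 22
  add 150.128.32.96/28 -> H2 at depth 28
  lookup 150.128.4.156: bits 100101101000000000 walk d0:H1→d1:-→d2:-→d3:-→d4:-→d5:-→d6:-→d7:-→d8:-→d9:-→d10:-→d11:-→d12:H1→d13:-→d14:-→d15:-→d16:H2→d17:-→d18:- -> H2
  add 55.112.0.0/12 -> H1 at depth 12
  lookup 150.128.50.184: bits 1001011010000000001 walk d0:H1→d1:-→d2:-→d3:-→d4:-→d5:-→d6:-→d7:-→d8:-→d9:-→d10:-→d11:-→d12:H1→d13:-→d14:-→d15:-→d16:H2→d17:-→d18:-→d19:- -> H2
  lookup 150.128.32.103: bits 1001011010000000001000000110 walk d0:H1→d1:-→d2:-→d3:-→d4:-→d5:-→d6:-→d7:-→d8:-→d9:-→d10:-→d11:-→d12:H1→d13:-→d14:-→d15:-→d16:H2→d17:-→d18:-→d19:-→d20:-→d21:-→d22:H2→d23:-→d24:H2→d25:-→d26:-→d27:-→d28:H2 -> H2
  lookup 150.128.0.1: bits 100101101000000000 walk d0:H1→d1:-→d2:-→d3:-→d4:-→d5:-→d6:-→d7:-→d8:-→d9:-→d10:-→d11:-→d12:H1→d13:-→d14:-→d15:-→d16:H2→d17:-→d18:- -> H2
  lookup 150.128.32.17: bits 1001011010000000001000000 walk d0:H1→d1:-→d2:-→d3:-→d4:-→d5:-→d6:-→d7:-→d8:-→d9:-→d10:-→d11:-→d12:H1→d13:-→d14:-→d15:-→d16:H2→d17:-→d18:-→d19:-→d20:-→d21:-→d22:H2→d23:-→d24:H2→d25:- -> H2
  add 112.22.5.192/28 -> H2 at depth 28
  add 216.0.0.0/8 -> H0 at depth 8
  - 216.170.176.0/20 clear@20
  add 55.0.0.0/8 -> H0 at depth 8
  add 55.121.224.0/20 -> H2 at depth 20
  lookup 22.182.210.10: bits 00 walk d0:H1→d1:-→d2:- -> H1
  add 112.22.5.192/26 -> H0 at depth 26

== LOOKUPS ==
["H1","H2","H1","H2","H2","H2","H2","H2","H1"]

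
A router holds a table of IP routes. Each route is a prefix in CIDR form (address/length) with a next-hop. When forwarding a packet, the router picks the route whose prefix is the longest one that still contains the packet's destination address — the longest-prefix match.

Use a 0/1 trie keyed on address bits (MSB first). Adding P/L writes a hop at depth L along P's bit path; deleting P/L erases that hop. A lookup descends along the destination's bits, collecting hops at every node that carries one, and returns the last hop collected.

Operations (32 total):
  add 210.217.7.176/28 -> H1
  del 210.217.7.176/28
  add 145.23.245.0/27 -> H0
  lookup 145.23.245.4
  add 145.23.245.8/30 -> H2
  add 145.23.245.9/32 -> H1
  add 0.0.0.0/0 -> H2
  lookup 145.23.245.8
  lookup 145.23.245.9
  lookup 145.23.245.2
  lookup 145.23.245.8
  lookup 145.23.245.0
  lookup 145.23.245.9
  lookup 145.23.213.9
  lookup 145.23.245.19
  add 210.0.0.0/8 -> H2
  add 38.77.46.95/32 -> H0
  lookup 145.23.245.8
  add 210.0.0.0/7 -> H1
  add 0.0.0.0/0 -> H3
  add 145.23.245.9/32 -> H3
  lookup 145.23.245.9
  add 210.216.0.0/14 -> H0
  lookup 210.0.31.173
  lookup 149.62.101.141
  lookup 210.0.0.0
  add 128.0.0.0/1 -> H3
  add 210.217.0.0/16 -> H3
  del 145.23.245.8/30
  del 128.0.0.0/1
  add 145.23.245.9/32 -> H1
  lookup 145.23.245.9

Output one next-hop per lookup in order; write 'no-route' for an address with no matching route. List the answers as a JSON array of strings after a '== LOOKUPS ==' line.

Process each operation:
  add 210.217.7.176/28 -> H1 at depth 28
  del 210.217.7.176/28 (clear depth 28)
  add 145.23.245.0/27 -> H0 at depth 27
  lookup 145.23.245.4: bits 100100010001011111110101000 walk d0:-→d1:-→d2:-→d3:-→d4:-→d5:-→d6:-→d7:-→d8:-→d9:-→d10:-→d11:-→d12:-→d13:-→d14:-→d15:-→d16:-→d17:-→d18:-→d19:-→d20:-→d21:-→d22:-→d23:-→d24:-→d25:-→d26:-→d27:H0 -> H0
  add 145.23.245.8/30 -> H2 at depth 30
  add 145.23.245.9/32 -> H1 at depth 32
  add 0.0.0.0/0 -> H2 at depth 0
  lookup 145.23.245.8: bits 1001000100010111111101010000100 walk d0:H2→d1:-→d2:-→d3:-→d4:-→d5:-→d6:-→d7:-→d8:-→d9:-→d10:-→d11:-→d12:-→d13:-→d14:-→d15:-→d16:-→d17:-→d18:-→d19:-→d20:-→d21:-→d22:-→d23:-→d24:-→d25:-→d26:-→d27:H0→d28:-→d29:-→d30:H2→d31:- -> H2
  lookup 145.23.245.9: bits 10010001000101111111010100001001 walk d0:H2→d1:-→d2:-→d3:-→d4:-→d5:-→d6:-→d7:-→d8:-→d9:-→d10:-→d11:-→d12:-→d13:-→d14:-→d15:-→d16:-→d17:-→d18:-→d19:-→d20:-→d21:-→d22:-→d23:-→d24:-→d25:-→d26:-→d27:H0→d28:-→d29:-→d30:H2→d31:-→d32:H1 -> H1
  lookup 145.23.245.2: bits 1001000100010111111101010000 walk d0:H2→d1:-→d2:-→d3:-→d4:-→d5:-→d6:-→d7:-→d8:-→d9:-→d10:-→d11:-→d12:-→d13:-→d14:-→d15:-→d16:-→d17:-→d18:-→d19:-→d20:-→d21:-→d22:-→d23:-→d24:-→d25:-→d26:-→d27:H0→d28:- -> H0
  lookup 145.23.245.8: bits 1001000100010111111101010000100 walk d0:H2→d1:-→d2:-→d3:-→d4:-→d5:-→d6:-→d7:-→d8:-→d9:-→d10:-→d11:-→d12:-→d13:-→d14:-→d15:-→d16:-→d17:-→d18:-→d19:-→d20:-→d21:-→d22:-→d23:-→d24:-→d25:-→d26:-→d27:H0→d28:-→d29:-→d30:H2→d31:- -> H2
  lookup 145.23.245.0: bits 1001000100010111111101010000 walk d0:H2→d1:-→d2:-→d3:-→d4:-→d5:-→d6:-→d7:-→d8:-→d9:-→d10:-→d11:-→d12:-→d13:-→d14:-→d15:-→d16:-→d17:-→d18:-→d19:-→d20:-→d21:-→d22:-→d23:-→d24:-→d25:-→d26:-→d27:H0→d28:- -> H0
  lookup 145.23.245.9: bits 10010001000101111111010100001001 walk d0:H2→d1:-→d2:-→d3:-→d4:-→d5:-→d6:-→d7:-→d8:-→d9:-→d10:-→d11:-→d12:-→d13:-→d14:-→d15:-→d16:-→d17:-→d18:-→d19:-→d20:-→d21:-→d22:-→d23:-→d24:-→d25:-→d26:-→d27:H0→d28:-→d29:-→d30:H2→d31:-→d32:H1 -> H1
  lookup 145.23.213.9: bits 100100010001011111 walk d0:H2→d1:-→d2:-→d3:-→d4:-→d5:-→d6:-→d7:-→d8:-→d9:-→d10:-→d11:-→d12:-→d13:-→d14:-→d15:-→d16:-→d17:-→d18:- -> H2
  lookup 145.23.245.19: bits 100100010001011111110101000 walk d0:H2→d1:-→d2:-→d3:-→d4:-→d5:-→d6:-→d7:-→d8:-→d9:-→d10:-→d11:-→d12:-→d13:-→d14:-→d15:-→d16:-→d17:-→d18:-→d19:-→d20:-→d21:-→d22:-→d23:-→d24:-→d25:-→d26:-→d27:H0 -> H0
  add 210.0.0.0/8 -> H2 at depth 8
  add 38.77.46.95/32 -> H0 at depth 32
  lookup 145.23.245.8: bits 1001000100010111111101010000100 walk d0:H2→d1:-→d2:-→d3:-→d4:-→d5:-→d6:-→d7:-→d8:-→d9:-→d10:-→d11:-→d12:-→d13:-→d14:-→d15:-→d16:-→d17:-→d18:-→d19:-→d20:-→d21:-→d22:-→d23:-→d24:-→d25:-→d26:-→d27:H0→d28:-→d29:-→d30:H2→d31:- -> H2
  add 210.0.0.0/7 -> H1 at depth 7
  add 0.0.0.0/0 -> H3 at depth 0
  add 145.23.245.9/32 -> H3 at depth 32
  lookup 145.23.245.9: bits 10010001000101111111010100001001 walk d0:H3→d1:-→d2:-→d3:-→d4:-→d5:-→d6:-→d7:-→d8:-→d9:-→d10:-→d11:-→d12:-→d13:-→d14:-→d15:-→d16:-→d17:-→d18:-→d19:-→d20:-→d21:-→d22:-→d23:-→d24:-→d25:-→d26:-→d27:H0→d28:-→d29:-→d30:H2→d31:-→d32:H3 -> H3
  add 210.216.0.0/14 -> H0 at depth 14
  lookup 210.0.31.173: bits 11010010 walk d0:H3→d1:-→d2:-→d3:-→d4:-→d5:-→d6:-→d7:H1→d8:H2 -> H2
  lookup 149.62.101.141: bits 10010 walk d0:H3→d1:-→d2:-→d3:-→d4:-→d5:- -> H3
  lookup 210.0.0.0: bits 11010010 walk d0:H3→d1:-→d2:-→d3:-→d4:-→d5:-→d6:-→d7:H1→d8:H2 -> H2
  add 128.0.0.0/1 -> H3 at depth 1
  add 210.217.0.0/16 -> H3 at depth 16
  del 145.23.245.8/30 (clear depth 30)
  del 128.0.0.0/1 (clear depth 1)
  add 145.23.245.9/32 -> H1 at depth 32
  lookup 145.23.245.9: bits 10010001000101111111010100001001 walk d0:H3→d1:-→d2:-→d3:-→d4:-→d5:-→d6:-→d7:-→d8:-→d9:-→d10:-→d11:-→d12:-→d13:-→d14:-→d15:-→d16:-→d17:-→d18:-→d19:-→d20:-→d21:-→d22:-→d23:-→d24:-→d25:-→d26:-→d27:H0→d28:-→d29:-→d30:-→d31:-→d32:H1 -> H1

== LOOKUPS ==
["H0","H2","H1","H0","H2","H0","H1","H2","H0","H2","H3","H2","H3","H2","H1"]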